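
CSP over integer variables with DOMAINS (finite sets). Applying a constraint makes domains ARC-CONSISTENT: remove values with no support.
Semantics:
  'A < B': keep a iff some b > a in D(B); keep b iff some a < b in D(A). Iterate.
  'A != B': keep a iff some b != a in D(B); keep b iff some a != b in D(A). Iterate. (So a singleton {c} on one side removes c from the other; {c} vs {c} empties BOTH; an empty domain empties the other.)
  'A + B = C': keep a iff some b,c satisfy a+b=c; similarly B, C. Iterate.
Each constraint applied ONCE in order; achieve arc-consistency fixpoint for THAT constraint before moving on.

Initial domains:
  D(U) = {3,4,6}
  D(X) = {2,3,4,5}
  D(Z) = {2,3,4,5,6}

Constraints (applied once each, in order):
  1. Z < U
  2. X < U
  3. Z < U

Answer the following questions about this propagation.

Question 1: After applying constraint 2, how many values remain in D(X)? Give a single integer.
Answer: 4

Derivation:
Constraint 1 (Z < U) on D(Z)={2,3,4,5,6} D(U)={3,4,6}: Z {2,3,4,5,6}->{2,3,4,5}
Constraint 2 (X < U) on D(X)={2,3,4,5} D(U)={3,4,6}: no change
So after constraint 2: D(X)={2,3,4,5}, size = 4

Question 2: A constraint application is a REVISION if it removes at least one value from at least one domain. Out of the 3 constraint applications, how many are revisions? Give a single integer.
Constraint 1 (Z < U) on D(Z)={2,3,4,5,6} D(U)={3,4,6}: Z {2,3,4,5,6}->{2,3,4,5} => REVISION
Constraint 2 (X < U) on D(X)={2,3,4,5} D(U)={3,4,6}: no change => not a revision
Constraint 3 (Z < U) on D(Z)={2,3,4,5} D(U)={3,4,6}: no change => not a revision
Total revisions = 1

Answer: 1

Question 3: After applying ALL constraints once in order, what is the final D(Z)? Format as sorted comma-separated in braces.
Constraint 1 (Z < U) on D(Z)={2,3,4,5,6} D(U)={3,4,6}: Z {2,3,4,5,6}->{2,3,4,5}
Constraint 2 (X < U) on D(X)={2,3,4,5} D(U)={3,4,6}: no change
Constraint 3 (Z < U) on D(Z)={2,3,4,5} D(U)={3,4,6}: no change
So after all 3 constraints: D(Z) = {2,3,4,5}

Answer: {2,3,4,5}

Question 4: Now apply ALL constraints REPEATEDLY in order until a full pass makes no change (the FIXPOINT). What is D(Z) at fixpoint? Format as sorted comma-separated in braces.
pass 0 (initial): D(Z)={2,3,4,5,6}
pass 1: Z {2,3,4,5,6}->{2,3,4,5}
pass 2: no change
Fixpoint after 2 passes: D(Z) = {2,3,4,5}

Answer: {2,3,4,5}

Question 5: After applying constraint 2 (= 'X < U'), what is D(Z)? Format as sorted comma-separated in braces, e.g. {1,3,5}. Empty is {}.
Constraint 1 (Z < U) on D(Z)={2,3,4,5,6} D(U)={3,4,6}: Z {2,3,4,5,6}->{2,3,4,5}
Constraint 2 (X < U) on D(X)={2,3,4,5} D(U)={3,4,6}: no change
So after constraint 2: D(Z) = {2,3,4,5}

Answer: {2,3,4,5}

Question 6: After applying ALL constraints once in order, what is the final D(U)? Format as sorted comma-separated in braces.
Answer: {3,4,6}

Derivation:
Constraint 1 (Z < U) on D(Z)={2,3,4,5,6} D(U)={3,4,6}: Z {2,3,4,5,6}->{2,3,4,5}
Constraint 2 (X < U) on D(X)={2,3,4,5} D(U)={3,4,6}: no change
Constraint 3 (Z < U) on D(Z)={2,3,4,5} D(U)={3,4,6}: no change
So after all 3 constraints: D(U) = {3,4,6}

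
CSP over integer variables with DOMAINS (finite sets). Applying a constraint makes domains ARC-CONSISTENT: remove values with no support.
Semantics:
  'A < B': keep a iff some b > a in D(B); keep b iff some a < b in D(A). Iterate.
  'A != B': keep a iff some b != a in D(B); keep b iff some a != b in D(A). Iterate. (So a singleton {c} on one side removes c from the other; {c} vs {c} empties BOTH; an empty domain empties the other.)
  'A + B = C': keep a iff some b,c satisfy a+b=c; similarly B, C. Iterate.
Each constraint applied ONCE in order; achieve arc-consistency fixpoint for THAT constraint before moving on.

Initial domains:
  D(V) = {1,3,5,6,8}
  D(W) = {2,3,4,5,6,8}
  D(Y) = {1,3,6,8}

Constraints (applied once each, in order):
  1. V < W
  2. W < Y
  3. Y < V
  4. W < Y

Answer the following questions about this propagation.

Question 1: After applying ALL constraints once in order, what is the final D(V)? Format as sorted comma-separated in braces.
Answer: {5,6}

Derivation:
Constraint 1 (V < W) on D(V)={1,3,5,6,8} D(W)={2,3,4,5,6,8}: V {1,3,5,6,8}->{1,3,5,6}
Constraint 2 (W < Y) on D(W)={2,3,4,5,6,8} D(Y)={1,3,6,8}: W {2,3,4,5,6,8}->{2,3,4,5,6}; Y {1,3,6,8}->{3,6,8}
Constraint 3 (Y < V) on D(Y)={3,6,8} D(V)={1,3,5,6}: Y {3,6,8}->{3}; V {1,3,5,6}->{5,6}
Constraint 4 (W < Y) on D(W)={2,3,4,5,6} D(Y)={3}: W {2,3,4,5,6}->{2}
So after all 4 constraints: D(V) = {5,6}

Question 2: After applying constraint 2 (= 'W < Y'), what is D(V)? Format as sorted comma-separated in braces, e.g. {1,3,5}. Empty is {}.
Constraint 1 (V < W) on D(V)={1,3,5,6,8} D(W)={2,3,4,5,6,8}: V {1,3,5,6,8}->{1,3,5,6}
Constraint 2 (W < Y) on D(W)={2,3,4,5,6,8} D(Y)={1,3,6,8}: W {2,3,4,5,6,8}->{2,3,4,5,6}; Y {1,3,6,8}->{3,6,8}
So after constraint 2: D(V) = {1,3,5,6}

Answer: {1,3,5,6}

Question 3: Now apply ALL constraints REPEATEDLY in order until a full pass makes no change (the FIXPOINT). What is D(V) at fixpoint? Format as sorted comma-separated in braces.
pass 0 (initial): D(V)={1,3,5,6,8}
pass 1: V {1,3,5,6,8}->{5,6}; W {2,3,4,5,6,8}->{2}; Y {1,3,6,8}->{3}
pass 2: V {5,6}->{}; W {2}->{}; Y {3}->{}
pass 3: no change
Fixpoint after 3 passes: D(V) = {}

Answer: {}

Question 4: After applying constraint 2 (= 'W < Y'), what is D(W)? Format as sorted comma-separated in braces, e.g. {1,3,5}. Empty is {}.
Answer: {2,3,4,5,6}

Derivation:
Constraint 1 (V < W) on D(V)={1,3,5,6,8} D(W)={2,3,4,5,6,8}: V {1,3,5,6,8}->{1,3,5,6}
Constraint 2 (W < Y) on D(W)={2,3,4,5,6,8} D(Y)={1,3,6,8}: W {2,3,4,5,6,8}->{2,3,4,5,6}; Y {1,3,6,8}->{3,6,8}
So after constraint 2: D(W) = {2,3,4,5,6}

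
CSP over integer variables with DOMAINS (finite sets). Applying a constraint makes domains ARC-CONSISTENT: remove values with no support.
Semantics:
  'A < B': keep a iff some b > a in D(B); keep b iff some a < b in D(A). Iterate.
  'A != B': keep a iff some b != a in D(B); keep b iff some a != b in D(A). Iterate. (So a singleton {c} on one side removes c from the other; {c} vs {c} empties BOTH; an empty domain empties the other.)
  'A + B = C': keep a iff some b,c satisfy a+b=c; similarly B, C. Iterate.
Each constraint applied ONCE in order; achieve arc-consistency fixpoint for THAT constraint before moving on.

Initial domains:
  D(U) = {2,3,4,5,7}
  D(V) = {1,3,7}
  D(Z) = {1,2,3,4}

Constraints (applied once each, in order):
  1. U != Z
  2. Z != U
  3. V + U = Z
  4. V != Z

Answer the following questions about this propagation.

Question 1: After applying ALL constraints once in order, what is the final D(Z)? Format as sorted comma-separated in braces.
Answer: {3,4}

Derivation:
Constraint 1 (U != Z) on D(U)={2,3,4,5,7} D(Z)={1,2,3,4}: no change
Constraint 2 (Z != U) on D(Z)={1,2,3,4} D(U)={2,3,4,5,7}: no change
Constraint 3 (V + U = Z) on D(V)={1,3,7} D(U)={2,3,4,5,7} D(Z)={1,2,3,4}: V {1,3,7}->{1}; U {2,3,4,5,7}->{2,3}; Z {1,2,3,4}->{3,4}
Constraint 4 (V != Z) on D(V)={1} D(Z)={3,4}: no change
So after all 4 constraints: D(Z) = {3,4}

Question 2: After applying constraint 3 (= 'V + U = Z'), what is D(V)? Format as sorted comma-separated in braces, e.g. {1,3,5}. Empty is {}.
Constraint 1 (U != Z) on D(U)={2,3,4,5,7} D(Z)={1,2,3,4}: no change
Constraint 2 (Z != U) on D(Z)={1,2,3,4} D(U)={2,3,4,5,7}: no change
Constraint 3 (V + U = Z) on D(V)={1,3,7} D(U)={2,3,4,5,7} D(Z)={1,2,3,4}: V {1,3,7}->{1}; U {2,3,4,5,7}->{2,3}; Z {1,2,3,4}->{3,4}
So after constraint 3: D(V) = {1}

Answer: {1}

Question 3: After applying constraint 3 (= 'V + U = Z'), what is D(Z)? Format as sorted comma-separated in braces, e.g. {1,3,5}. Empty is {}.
Answer: {3,4}

Derivation:
Constraint 1 (U != Z) on D(U)={2,3,4,5,7} D(Z)={1,2,3,4}: no change
Constraint 2 (Z != U) on D(Z)={1,2,3,4} D(U)={2,3,4,5,7}: no change
Constraint 3 (V + U = Z) on D(V)={1,3,7} D(U)={2,3,4,5,7} D(Z)={1,2,3,4}: V {1,3,7}->{1}; U {2,3,4,5,7}->{2,3}; Z {1,2,3,4}->{3,4}
So after constraint 3: D(Z) = {3,4}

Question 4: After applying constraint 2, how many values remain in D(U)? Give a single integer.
Constraint 1 (U != Z) on D(U)={2,3,4,5,7} D(Z)={1,2,3,4}: no change
Constraint 2 (Z != U) on D(Z)={1,2,3,4} D(U)={2,3,4,5,7}: no change
So after constraint 2: D(U)={2,3,4,5,7}, size = 5

Answer: 5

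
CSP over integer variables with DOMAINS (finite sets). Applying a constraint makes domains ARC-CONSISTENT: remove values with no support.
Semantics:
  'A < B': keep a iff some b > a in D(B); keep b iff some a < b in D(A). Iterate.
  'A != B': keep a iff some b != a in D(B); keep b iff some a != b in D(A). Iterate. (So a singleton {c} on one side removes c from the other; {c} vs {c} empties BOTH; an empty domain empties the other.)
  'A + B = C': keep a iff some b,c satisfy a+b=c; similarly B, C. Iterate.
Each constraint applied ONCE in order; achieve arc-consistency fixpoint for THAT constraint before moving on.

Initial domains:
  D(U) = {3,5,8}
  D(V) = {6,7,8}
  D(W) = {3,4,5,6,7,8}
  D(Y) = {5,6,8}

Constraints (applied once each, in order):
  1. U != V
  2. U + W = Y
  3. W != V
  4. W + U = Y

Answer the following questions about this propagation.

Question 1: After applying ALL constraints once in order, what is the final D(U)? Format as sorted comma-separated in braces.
Answer: {3,5}

Derivation:
Constraint 1 (U != V) on D(U)={3,5,8} D(V)={6,7,8}: no change
Constraint 2 (U + W = Y) on D(U)={3,5,8} D(W)={3,4,5,6,7,8} D(Y)={5,6,8}: U {3,5,8}->{3,5}; W {3,4,5,6,7,8}->{3,5}; Y {5,6,8}->{6,8}
Constraint 3 (W != V) on D(W)={3,5} D(V)={6,7,8}: no change
Constraint 4 (W + U = Y) on D(W)={3,5} D(U)={3,5} D(Y)={6,8}: no change
So after all 4 constraints: D(U) = {3,5}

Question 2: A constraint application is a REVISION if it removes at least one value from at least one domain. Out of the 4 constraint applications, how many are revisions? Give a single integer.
Constraint 1 (U != V) on D(U)={3,5,8} D(V)={6,7,8}: no change => not a revision
Constraint 2 (U + W = Y) on D(U)={3,5,8} D(W)={3,4,5,6,7,8} D(Y)={5,6,8}: U {3,5,8}->{3,5}; W {3,4,5,6,7,8}->{3,5}; Y {5,6,8}->{6,8} => REVISION
Constraint 3 (W != V) on D(W)={3,5} D(V)={6,7,8}: no change => not a revision
Constraint 4 (W + U = Y) on D(W)={3,5} D(U)={3,5} D(Y)={6,8}: no change => not a revision
Total revisions = 1

Answer: 1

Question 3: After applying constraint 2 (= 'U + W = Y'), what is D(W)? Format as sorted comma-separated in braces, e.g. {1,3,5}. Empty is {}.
Constraint 1 (U != V) on D(U)={3,5,8} D(V)={6,7,8}: no change
Constraint 2 (U + W = Y) on D(U)={3,5,8} D(W)={3,4,5,6,7,8} D(Y)={5,6,8}: U {3,5,8}->{3,5}; W {3,4,5,6,7,8}->{3,5}; Y {5,6,8}->{6,8}
So after constraint 2: D(W) = {3,5}

Answer: {3,5}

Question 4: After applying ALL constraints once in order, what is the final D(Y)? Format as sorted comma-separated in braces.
Answer: {6,8}

Derivation:
Constraint 1 (U != V) on D(U)={3,5,8} D(V)={6,7,8}: no change
Constraint 2 (U + W = Y) on D(U)={3,5,8} D(W)={3,4,5,6,7,8} D(Y)={5,6,8}: U {3,5,8}->{3,5}; W {3,4,5,6,7,8}->{3,5}; Y {5,6,8}->{6,8}
Constraint 3 (W != V) on D(W)={3,5} D(V)={6,7,8}: no change
Constraint 4 (W + U = Y) on D(W)={3,5} D(U)={3,5} D(Y)={6,8}: no change
So after all 4 constraints: D(Y) = {6,8}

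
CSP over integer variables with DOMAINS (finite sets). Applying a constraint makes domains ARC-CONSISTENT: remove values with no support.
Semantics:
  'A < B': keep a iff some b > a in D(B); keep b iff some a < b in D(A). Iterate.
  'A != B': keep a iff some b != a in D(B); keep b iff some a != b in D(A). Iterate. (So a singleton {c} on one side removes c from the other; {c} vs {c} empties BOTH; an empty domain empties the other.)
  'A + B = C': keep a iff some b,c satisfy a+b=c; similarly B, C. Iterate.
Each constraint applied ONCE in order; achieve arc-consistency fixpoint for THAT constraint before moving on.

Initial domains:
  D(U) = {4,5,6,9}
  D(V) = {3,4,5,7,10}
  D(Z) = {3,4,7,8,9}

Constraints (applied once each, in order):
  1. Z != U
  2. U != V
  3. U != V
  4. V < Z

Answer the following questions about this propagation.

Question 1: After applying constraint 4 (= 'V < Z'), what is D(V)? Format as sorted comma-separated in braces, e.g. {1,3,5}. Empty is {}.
Answer: {3,4,5,7}

Derivation:
Constraint 1 (Z != U) on D(Z)={3,4,7,8,9} D(U)={4,5,6,9}: no change
Constraint 2 (U != V) on D(U)={4,5,6,9} D(V)={3,4,5,7,10}: no change
Constraint 3 (U != V) on D(U)={4,5,6,9} D(V)={3,4,5,7,10}: no change
Constraint 4 (V < Z) on D(V)={3,4,5,7,10} D(Z)={3,4,7,8,9}: V {3,4,5,7,10}->{3,4,5,7}; Z {3,4,7,8,9}->{4,7,8,9}
So after constraint 4: D(V) = {3,4,5,7}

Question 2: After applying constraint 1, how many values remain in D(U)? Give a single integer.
Constraint 1 (Z != U) on D(Z)={3,4,7,8,9} D(U)={4,5,6,9}: no change
So after constraint 1: D(U)={4,5,6,9}, size = 4

Answer: 4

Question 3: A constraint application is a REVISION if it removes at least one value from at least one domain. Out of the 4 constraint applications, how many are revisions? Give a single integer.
Constraint 1 (Z != U) on D(Z)={3,4,7,8,9} D(U)={4,5,6,9}: no change => not a revision
Constraint 2 (U != V) on D(U)={4,5,6,9} D(V)={3,4,5,7,10}: no change => not a revision
Constraint 3 (U != V) on D(U)={4,5,6,9} D(V)={3,4,5,7,10}: no change => not a revision
Constraint 4 (V < Z) on D(V)={3,4,5,7,10} D(Z)={3,4,7,8,9}: V {3,4,5,7,10}->{3,4,5,7}; Z {3,4,7,8,9}->{4,7,8,9} => REVISION
Total revisions = 1

Answer: 1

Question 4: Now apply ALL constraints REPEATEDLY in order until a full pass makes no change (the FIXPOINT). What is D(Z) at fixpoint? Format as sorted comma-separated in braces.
pass 0 (initial): D(Z)={3,4,7,8,9}
pass 1: V {3,4,5,7,10}->{3,4,5,7}; Z {3,4,7,8,9}->{4,7,8,9}
pass 2: no change
Fixpoint after 2 passes: D(Z) = {4,7,8,9}

Answer: {4,7,8,9}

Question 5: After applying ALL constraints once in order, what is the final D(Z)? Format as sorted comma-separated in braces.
Answer: {4,7,8,9}

Derivation:
Constraint 1 (Z != U) on D(Z)={3,4,7,8,9} D(U)={4,5,6,9}: no change
Constraint 2 (U != V) on D(U)={4,5,6,9} D(V)={3,4,5,7,10}: no change
Constraint 3 (U != V) on D(U)={4,5,6,9} D(V)={3,4,5,7,10}: no change
Constraint 4 (V < Z) on D(V)={3,4,5,7,10} D(Z)={3,4,7,8,9}: V {3,4,5,7,10}->{3,4,5,7}; Z {3,4,7,8,9}->{4,7,8,9}
So after all 4 constraints: D(Z) = {4,7,8,9}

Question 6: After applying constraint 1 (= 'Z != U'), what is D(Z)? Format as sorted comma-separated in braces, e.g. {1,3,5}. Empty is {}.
Answer: {3,4,7,8,9}

Derivation:
Constraint 1 (Z != U) on D(Z)={3,4,7,8,9} D(U)={4,5,6,9}: no change
So after constraint 1: D(Z) = {3,4,7,8,9}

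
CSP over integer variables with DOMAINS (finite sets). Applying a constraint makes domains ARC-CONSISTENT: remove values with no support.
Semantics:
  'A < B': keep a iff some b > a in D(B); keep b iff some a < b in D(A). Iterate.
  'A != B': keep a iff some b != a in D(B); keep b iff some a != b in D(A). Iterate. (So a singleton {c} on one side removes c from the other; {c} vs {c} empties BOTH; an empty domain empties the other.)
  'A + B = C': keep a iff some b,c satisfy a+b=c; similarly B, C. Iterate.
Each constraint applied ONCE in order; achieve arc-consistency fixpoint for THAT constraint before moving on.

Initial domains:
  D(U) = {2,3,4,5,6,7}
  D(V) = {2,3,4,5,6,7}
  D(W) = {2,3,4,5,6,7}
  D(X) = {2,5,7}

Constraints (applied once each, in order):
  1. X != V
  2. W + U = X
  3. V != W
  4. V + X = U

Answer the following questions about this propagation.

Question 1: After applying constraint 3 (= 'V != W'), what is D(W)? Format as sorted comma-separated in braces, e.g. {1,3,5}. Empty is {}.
Answer: {2,3,4,5}

Derivation:
Constraint 1 (X != V) on D(X)={2,5,7} D(V)={2,3,4,5,6,7}: no change
Constraint 2 (W + U = X) on D(W)={2,3,4,5,6,7} D(U)={2,3,4,5,6,7} D(X)={2,5,7}: W {2,3,4,5,6,7}->{2,3,4,5}; U {2,3,4,5,6,7}->{2,3,4,5}; X {2,5,7}->{5,7}
Constraint 3 (V != W) on D(V)={2,3,4,5,6,7} D(W)={2,3,4,5}: no change
So after constraint 3: D(W) = {2,3,4,5}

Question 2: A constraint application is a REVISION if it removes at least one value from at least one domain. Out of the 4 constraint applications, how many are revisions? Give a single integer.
Answer: 2

Derivation:
Constraint 1 (X != V) on D(X)={2,5,7} D(V)={2,3,4,5,6,7}: no change => not a revision
Constraint 2 (W + U = X) on D(W)={2,3,4,5,6,7} D(U)={2,3,4,5,6,7} D(X)={2,5,7}: W {2,3,4,5,6,7}->{2,3,4,5}; U {2,3,4,5,6,7}->{2,3,4,5}; X {2,5,7}->{5,7} => REVISION
Constraint 3 (V != W) on D(V)={2,3,4,5,6,7} D(W)={2,3,4,5}: no change => not a revision
Constraint 4 (V + X = U) on D(V)={2,3,4,5,6,7} D(X)={5,7} D(U)={2,3,4,5}: V {2,3,4,5,6,7}->{}; X {5,7}->{}; U {2,3,4,5}->{} => REVISION
Total revisions = 2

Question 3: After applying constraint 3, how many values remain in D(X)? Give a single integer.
Constraint 1 (X != V) on D(X)={2,5,7} D(V)={2,3,4,5,6,7}: no change
Constraint 2 (W + U = X) on D(W)={2,3,4,5,6,7} D(U)={2,3,4,5,6,7} D(X)={2,5,7}: W {2,3,4,5,6,7}->{2,3,4,5}; U {2,3,4,5,6,7}->{2,3,4,5}; X {2,5,7}->{5,7}
Constraint 3 (V != W) on D(V)={2,3,4,5,6,7} D(W)={2,3,4,5}: no change
So after constraint 3: D(X)={5,7}, size = 2

Answer: 2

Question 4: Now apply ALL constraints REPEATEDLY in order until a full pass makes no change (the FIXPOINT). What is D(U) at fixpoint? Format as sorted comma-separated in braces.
Answer: {}

Derivation:
pass 0 (initial): D(U)={2,3,4,5,6,7}
pass 1: U {2,3,4,5,6,7}->{}; V {2,3,4,5,6,7}->{}; W {2,3,4,5,6,7}->{2,3,4,5}; X {2,5,7}->{}
pass 2: W {2,3,4,5}->{}
pass 3: no change
Fixpoint after 3 passes: D(U) = {}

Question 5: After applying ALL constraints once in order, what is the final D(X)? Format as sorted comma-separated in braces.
Answer: {}

Derivation:
Constraint 1 (X != V) on D(X)={2,5,7} D(V)={2,3,4,5,6,7}: no change
Constraint 2 (W + U = X) on D(W)={2,3,4,5,6,7} D(U)={2,3,4,5,6,7} D(X)={2,5,7}: W {2,3,4,5,6,7}->{2,3,4,5}; U {2,3,4,5,6,7}->{2,3,4,5}; X {2,5,7}->{5,7}
Constraint 3 (V != W) on D(V)={2,3,4,5,6,7} D(W)={2,3,4,5}: no change
Constraint 4 (V + X = U) on D(V)={2,3,4,5,6,7} D(X)={5,7} D(U)={2,3,4,5}: V {2,3,4,5,6,7}->{}; X {5,7}->{}; U {2,3,4,5}->{}
So after all 4 constraints: D(X) = {}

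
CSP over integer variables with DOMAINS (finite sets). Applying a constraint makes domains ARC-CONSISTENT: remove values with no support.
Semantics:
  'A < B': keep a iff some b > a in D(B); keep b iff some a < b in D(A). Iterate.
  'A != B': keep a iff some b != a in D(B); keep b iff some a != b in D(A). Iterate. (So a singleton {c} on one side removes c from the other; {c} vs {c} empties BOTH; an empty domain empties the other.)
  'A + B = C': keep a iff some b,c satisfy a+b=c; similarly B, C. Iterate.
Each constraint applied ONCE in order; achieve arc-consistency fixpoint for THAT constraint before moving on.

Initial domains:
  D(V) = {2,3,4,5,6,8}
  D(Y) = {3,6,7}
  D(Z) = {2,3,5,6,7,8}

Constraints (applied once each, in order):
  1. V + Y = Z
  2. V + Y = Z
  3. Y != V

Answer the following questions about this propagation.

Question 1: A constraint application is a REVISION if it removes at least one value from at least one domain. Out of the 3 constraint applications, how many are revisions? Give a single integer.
Constraint 1 (V + Y = Z) on D(V)={2,3,4,5,6,8} D(Y)={3,6,7} D(Z)={2,3,5,6,7,8}: V {2,3,4,5,6,8}->{2,3,4,5}; Y {3,6,7}->{3,6}; Z {2,3,5,6,7,8}->{5,6,7,8} => REVISION
Constraint 2 (V + Y = Z) on D(V)={2,3,4,5} D(Y)={3,6} D(Z)={5,6,7,8}: no change => not a revision
Constraint 3 (Y != V) on D(Y)={3,6} D(V)={2,3,4,5}: no change => not a revision
Total revisions = 1

Answer: 1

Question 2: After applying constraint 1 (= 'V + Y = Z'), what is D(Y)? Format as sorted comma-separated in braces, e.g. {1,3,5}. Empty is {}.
Answer: {3,6}

Derivation:
Constraint 1 (V + Y = Z) on D(V)={2,3,4,5,6,8} D(Y)={3,6,7} D(Z)={2,3,5,6,7,8}: V {2,3,4,5,6,8}->{2,3,4,5}; Y {3,6,7}->{3,6}; Z {2,3,5,6,7,8}->{5,6,7,8}
So after constraint 1: D(Y) = {3,6}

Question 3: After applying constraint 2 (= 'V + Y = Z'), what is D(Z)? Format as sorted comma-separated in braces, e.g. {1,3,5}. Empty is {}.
Constraint 1 (V + Y = Z) on D(V)={2,3,4,5,6,8} D(Y)={3,6,7} D(Z)={2,3,5,6,7,8}: V {2,3,4,5,6,8}->{2,3,4,5}; Y {3,6,7}->{3,6}; Z {2,3,5,6,7,8}->{5,6,7,8}
Constraint 2 (V + Y = Z) on D(V)={2,3,4,5} D(Y)={3,6} D(Z)={5,6,7,8}: no change
So after constraint 2: D(Z) = {5,6,7,8}

Answer: {5,6,7,8}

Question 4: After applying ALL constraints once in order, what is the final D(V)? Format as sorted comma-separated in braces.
Constraint 1 (V + Y = Z) on D(V)={2,3,4,5,6,8} D(Y)={3,6,7} D(Z)={2,3,5,6,7,8}: V {2,3,4,5,6,8}->{2,3,4,5}; Y {3,6,7}->{3,6}; Z {2,3,5,6,7,8}->{5,6,7,8}
Constraint 2 (V + Y = Z) on D(V)={2,3,4,5} D(Y)={3,6} D(Z)={5,6,7,8}: no change
Constraint 3 (Y != V) on D(Y)={3,6} D(V)={2,3,4,5}: no change
So after all 3 constraints: D(V) = {2,3,4,5}

Answer: {2,3,4,5}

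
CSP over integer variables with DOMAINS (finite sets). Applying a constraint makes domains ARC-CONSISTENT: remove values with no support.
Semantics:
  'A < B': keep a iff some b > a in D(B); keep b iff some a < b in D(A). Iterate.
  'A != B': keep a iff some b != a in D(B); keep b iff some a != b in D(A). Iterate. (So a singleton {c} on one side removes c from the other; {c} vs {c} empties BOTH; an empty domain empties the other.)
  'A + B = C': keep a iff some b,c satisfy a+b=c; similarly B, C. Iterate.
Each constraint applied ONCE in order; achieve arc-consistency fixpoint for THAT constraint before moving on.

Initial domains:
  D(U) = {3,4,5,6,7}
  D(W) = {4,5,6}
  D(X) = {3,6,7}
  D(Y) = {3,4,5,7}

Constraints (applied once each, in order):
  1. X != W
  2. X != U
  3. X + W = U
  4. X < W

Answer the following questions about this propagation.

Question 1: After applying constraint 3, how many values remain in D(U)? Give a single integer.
Answer: 1

Derivation:
Constraint 1 (X != W) on D(X)={3,6,7} D(W)={4,5,6}: no change
Constraint 2 (X != U) on D(X)={3,6,7} D(U)={3,4,5,6,7}: no change
Constraint 3 (X + W = U) on D(X)={3,6,7} D(W)={4,5,6} D(U)={3,4,5,6,7}: X {3,6,7}->{3}; W {4,5,6}->{4}; U {3,4,5,6,7}->{7}
So after constraint 3: D(U)={7}, size = 1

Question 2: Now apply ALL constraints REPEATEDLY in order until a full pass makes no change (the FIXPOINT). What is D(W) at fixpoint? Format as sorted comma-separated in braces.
pass 0 (initial): D(W)={4,5,6}
pass 1: U {3,4,5,6,7}->{7}; W {4,5,6}->{4}; X {3,6,7}->{3}
pass 2: no change
Fixpoint after 2 passes: D(W) = {4}

Answer: {4}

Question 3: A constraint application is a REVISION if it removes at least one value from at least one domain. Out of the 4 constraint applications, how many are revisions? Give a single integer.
Answer: 1

Derivation:
Constraint 1 (X != W) on D(X)={3,6,7} D(W)={4,5,6}: no change => not a revision
Constraint 2 (X != U) on D(X)={3,6,7} D(U)={3,4,5,6,7}: no change => not a revision
Constraint 3 (X + W = U) on D(X)={3,6,7} D(W)={4,5,6} D(U)={3,4,5,6,7}: X {3,6,7}->{3}; W {4,5,6}->{4}; U {3,4,5,6,7}->{7} => REVISION
Constraint 4 (X < W) on D(X)={3} D(W)={4}: no change => not a revision
Total revisions = 1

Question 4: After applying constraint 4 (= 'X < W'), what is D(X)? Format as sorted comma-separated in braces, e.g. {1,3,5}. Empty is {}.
Constraint 1 (X != W) on D(X)={3,6,7} D(W)={4,5,6}: no change
Constraint 2 (X != U) on D(X)={3,6,7} D(U)={3,4,5,6,7}: no change
Constraint 3 (X + W = U) on D(X)={3,6,7} D(W)={4,5,6} D(U)={3,4,5,6,7}: X {3,6,7}->{3}; W {4,5,6}->{4}; U {3,4,5,6,7}->{7}
Constraint 4 (X < W) on D(X)={3} D(W)={4}: no change
So after constraint 4: D(X) = {3}

Answer: {3}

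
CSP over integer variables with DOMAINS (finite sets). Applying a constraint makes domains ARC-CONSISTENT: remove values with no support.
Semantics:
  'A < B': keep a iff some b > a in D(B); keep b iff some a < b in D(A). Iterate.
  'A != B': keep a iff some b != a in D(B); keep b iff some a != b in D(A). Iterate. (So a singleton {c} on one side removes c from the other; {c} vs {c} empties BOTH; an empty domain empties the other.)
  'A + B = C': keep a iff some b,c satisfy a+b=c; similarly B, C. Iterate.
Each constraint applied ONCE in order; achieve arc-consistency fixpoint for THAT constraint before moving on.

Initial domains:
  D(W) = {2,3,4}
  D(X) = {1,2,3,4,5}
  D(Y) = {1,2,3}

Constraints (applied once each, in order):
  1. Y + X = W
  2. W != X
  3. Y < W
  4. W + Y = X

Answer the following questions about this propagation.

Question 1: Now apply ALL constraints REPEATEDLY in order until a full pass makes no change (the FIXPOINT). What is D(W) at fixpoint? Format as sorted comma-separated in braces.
pass 0 (initial): D(W)={2,3,4}
pass 1: W {2,3,4}->{2}; X {1,2,3,4,5}->{3}; Y {1,2,3}->{1}
pass 2: W {2}->{}; X {3}->{}; Y {1}->{}
pass 3: no change
Fixpoint after 3 passes: D(W) = {}

Answer: {}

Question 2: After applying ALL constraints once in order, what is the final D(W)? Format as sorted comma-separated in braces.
Constraint 1 (Y + X = W) on D(Y)={1,2,3} D(X)={1,2,3,4,5} D(W)={2,3,4}: X {1,2,3,4,5}->{1,2,3}
Constraint 2 (W != X) on D(W)={2,3,4} D(X)={1,2,3}: no change
Constraint 3 (Y < W) on D(Y)={1,2,3} D(W)={2,3,4}: no change
Constraint 4 (W + Y = X) on D(W)={2,3,4} D(Y)={1,2,3} D(X)={1,2,3}: W {2,3,4}->{2}; Y {1,2,3}->{1}; X {1,2,3}->{3}
So after all 4 constraints: D(W) = {2}

Answer: {2}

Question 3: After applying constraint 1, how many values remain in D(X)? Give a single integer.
Answer: 3

Derivation:
Constraint 1 (Y + X = W) on D(Y)={1,2,3} D(X)={1,2,3,4,5} D(W)={2,3,4}: X {1,2,3,4,5}->{1,2,3}
So after constraint 1: D(X)={1,2,3}, size = 3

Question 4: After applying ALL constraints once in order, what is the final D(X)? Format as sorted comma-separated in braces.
Answer: {3}

Derivation:
Constraint 1 (Y + X = W) on D(Y)={1,2,3} D(X)={1,2,3,4,5} D(W)={2,3,4}: X {1,2,3,4,5}->{1,2,3}
Constraint 2 (W != X) on D(W)={2,3,4} D(X)={1,2,3}: no change
Constraint 3 (Y < W) on D(Y)={1,2,3} D(W)={2,3,4}: no change
Constraint 4 (W + Y = X) on D(W)={2,3,4} D(Y)={1,2,3} D(X)={1,2,3}: W {2,3,4}->{2}; Y {1,2,3}->{1}; X {1,2,3}->{3}
So after all 4 constraints: D(X) = {3}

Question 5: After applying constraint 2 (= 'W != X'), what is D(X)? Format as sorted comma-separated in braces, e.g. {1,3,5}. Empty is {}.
Answer: {1,2,3}

Derivation:
Constraint 1 (Y + X = W) on D(Y)={1,2,3} D(X)={1,2,3,4,5} D(W)={2,3,4}: X {1,2,3,4,5}->{1,2,3}
Constraint 2 (W != X) on D(W)={2,3,4} D(X)={1,2,3}: no change
So after constraint 2: D(X) = {1,2,3}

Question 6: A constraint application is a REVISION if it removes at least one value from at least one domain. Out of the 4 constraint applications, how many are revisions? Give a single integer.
Answer: 2

Derivation:
Constraint 1 (Y + X = W) on D(Y)={1,2,3} D(X)={1,2,3,4,5} D(W)={2,3,4}: X {1,2,3,4,5}->{1,2,3} => REVISION
Constraint 2 (W != X) on D(W)={2,3,4} D(X)={1,2,3}: no change => not a revision
Constraint 3 (Y < W) on D(Y)={1,2,3} D(W)={2,3,4}: no change => not a revision
Constraint 4 (W + Y = X) on D(W)={2,3,4} D(Y)={1,2,3} D(X)={1,2,3}: W {2,3,4}->{2}; Y {1,2,3}->{1}; X {1,2,3}->{3} => REVISION
Total revisions = 2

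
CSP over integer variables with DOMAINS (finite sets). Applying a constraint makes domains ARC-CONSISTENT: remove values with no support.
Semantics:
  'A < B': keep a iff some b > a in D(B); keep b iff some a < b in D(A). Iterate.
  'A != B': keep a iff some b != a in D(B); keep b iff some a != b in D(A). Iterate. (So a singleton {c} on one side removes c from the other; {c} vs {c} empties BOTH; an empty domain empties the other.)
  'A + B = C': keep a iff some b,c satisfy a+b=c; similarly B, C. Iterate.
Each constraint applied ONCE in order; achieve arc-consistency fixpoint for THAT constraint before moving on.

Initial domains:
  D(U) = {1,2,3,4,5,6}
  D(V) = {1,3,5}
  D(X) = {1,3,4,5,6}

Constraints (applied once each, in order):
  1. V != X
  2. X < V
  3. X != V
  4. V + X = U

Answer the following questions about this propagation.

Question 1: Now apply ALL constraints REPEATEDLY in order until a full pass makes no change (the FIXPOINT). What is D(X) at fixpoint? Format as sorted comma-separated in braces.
pass 0 (initial): D(X)={1,3,4,5,6}
pass 1: U {1,2,3,4,5,6}->{4,6}; V {1,3,5}->{3,5}; X {1,3,4,5,6}->{1,3}
pass 2: no change
Fixpoint after 2 passes: D(X) = {1,3}

Answer: {1,3}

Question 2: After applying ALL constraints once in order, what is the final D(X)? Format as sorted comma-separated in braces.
Answer: {1,3}

Derivation:
Constraint 1 (V != X) on D(V)={1,3,5} D(X)={1,3,4,5,6}: no change
Constraint 2 (X < V) on D(X)={1,3,4,5,6} D(V)={1,3,5}: X {1,3,4,5,6}->{1,3,4}; V {1,3,5}->{3,5}
Constraint 3 (X != V) on D(X)={1,3,4} D(V)={3,5}: no change
Constraint 4 (V + X = U) on D(V)={3,5} D(X)={1,3,4} D(U)={1,2,3,4,5,6}: X {1,3,4}->{1,3}; U {1,2,3,4,5,6}->{4,6}
So after all 4 constraints: D(X) = {1,3}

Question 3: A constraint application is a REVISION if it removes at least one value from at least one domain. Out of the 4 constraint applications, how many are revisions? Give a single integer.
Constraint 1 (V != X) on D(V)={1,3,5} D(X)={1,3,4,5,6}: no change => not a revision
Constraint 2 (X < V) on D(X)={1,3,4,5,6} D(V)={1,3,5}: X {1,3,4,5,6}->{1,3,4}; V {1,3,5}->{3,5} => REVISION
Constraint 3 (X != V) on D(X)={1,3,4} D(V)={3,5}: no change => not a revision
Constraint 4 (V + X = U) on D(V)={3,5} D(X)={1,3,4} D(U)={1,2,3,4,5,6}: X {1,3,4}->{1,3}; U {1,2,3,4,5,6}->{4,6} => REVISION
Total revisions = 2

Answer: 2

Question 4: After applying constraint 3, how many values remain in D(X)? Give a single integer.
Answer: 3

Derivation:
Constraint 1 (V != X) on D(V)={1,3,5} D(X)={1,3,4,5,6}: no change
Constraint 2 (X < V) on D(X)={1,3,4,5,6} D(V)={1,3,5}: X {1,3,4,5,6}->{1,3,4}; V {1,3,5}->{3,5}
Constraint 3 (X != V) on D(X)={1,3,4} D(V)={3,5}: no change
So after constraint 3: D(X)={1,3,4}, size = 3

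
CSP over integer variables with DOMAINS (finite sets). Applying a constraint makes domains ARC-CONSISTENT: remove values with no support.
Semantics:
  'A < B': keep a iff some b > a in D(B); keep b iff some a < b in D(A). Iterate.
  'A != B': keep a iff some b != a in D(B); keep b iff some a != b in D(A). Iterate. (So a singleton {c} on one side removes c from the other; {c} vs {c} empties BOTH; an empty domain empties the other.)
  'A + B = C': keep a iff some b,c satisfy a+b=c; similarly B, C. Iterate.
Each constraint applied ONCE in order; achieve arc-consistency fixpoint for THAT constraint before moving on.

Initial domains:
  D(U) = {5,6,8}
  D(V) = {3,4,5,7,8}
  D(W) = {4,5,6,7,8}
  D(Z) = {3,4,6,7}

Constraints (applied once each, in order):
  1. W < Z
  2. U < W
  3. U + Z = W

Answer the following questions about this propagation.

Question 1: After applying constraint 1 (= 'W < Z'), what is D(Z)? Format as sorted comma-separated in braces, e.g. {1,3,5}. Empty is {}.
Answer: {6,7}

Derivation:
Constraint 1 (W < Z) on D(W)={4,5,6,7,8} D(Z)={3,4,6,7}: W {4,5,6,7,8}->{4,5,6}; Z {3,4,6,7}->{6,7}
So after constraint 1: D(Z) = {6,7}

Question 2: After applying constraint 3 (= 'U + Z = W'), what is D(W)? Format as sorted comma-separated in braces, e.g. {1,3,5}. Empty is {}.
Constraint 1 (W < Z) on D(W)={4,5,6,7,8} D(Z)={3,4,6,7}: W {4,5,6,7,8}->{4,5,6}; Z {3,4,6,7}->{6,7}
Constraint 2 (U < W) on D(U)={5,6,8} D(W)={4,5,6}: U {5,6,8}->{5}; W {4,5,6}->{6}
Constraint 3 (U + Z = W) on D(U)={5} D(Z)={6,7} D(W)={6}: U {5}->{}; Z {6,7}->{}; W {6}->{}
So after constraint 3: D(W) = {}

Answer: {}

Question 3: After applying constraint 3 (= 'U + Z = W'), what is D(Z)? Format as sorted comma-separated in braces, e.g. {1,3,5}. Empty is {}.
Answer: {}

Derivation:
Constraint 1 (W < Z) on D(W)={4,5,6,7,8} D(Z)={3,4,6,7}: W {4,5,6,7,8}->{4,5,6}; Z {3,4,6,7}->{6,7}
Constraint 2 (U < W) on D(U)={5,6,8} D(W)={4,5,6}: U {5,6,8}->{5}; W {4,5,6}->{6}
Constraint 3 (U + Z = W) on D(U)={5} D(Z)={6,7} D(W)={6}: U {5}->{}; Z {6,7}->{}; W {6}->{}
So after constraint 3: D(Z) = {}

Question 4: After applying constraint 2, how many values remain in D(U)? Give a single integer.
Constraint 1 (W < Z) on D(W)={4,5,6,7,8} D(Z)={3,4,6,7}: W {4,5,6,7,8}->{4,5,6}; Z {3,4,6,7}->{6,7}
Constraint 2 (U < W) on D(U)={5,6,8} D(W)={4,5,6}: U {5,6,8}->{5}; W {4,5,6}->{6}
So after constraint 2: D(U)={5}, size = 1

Answer: 1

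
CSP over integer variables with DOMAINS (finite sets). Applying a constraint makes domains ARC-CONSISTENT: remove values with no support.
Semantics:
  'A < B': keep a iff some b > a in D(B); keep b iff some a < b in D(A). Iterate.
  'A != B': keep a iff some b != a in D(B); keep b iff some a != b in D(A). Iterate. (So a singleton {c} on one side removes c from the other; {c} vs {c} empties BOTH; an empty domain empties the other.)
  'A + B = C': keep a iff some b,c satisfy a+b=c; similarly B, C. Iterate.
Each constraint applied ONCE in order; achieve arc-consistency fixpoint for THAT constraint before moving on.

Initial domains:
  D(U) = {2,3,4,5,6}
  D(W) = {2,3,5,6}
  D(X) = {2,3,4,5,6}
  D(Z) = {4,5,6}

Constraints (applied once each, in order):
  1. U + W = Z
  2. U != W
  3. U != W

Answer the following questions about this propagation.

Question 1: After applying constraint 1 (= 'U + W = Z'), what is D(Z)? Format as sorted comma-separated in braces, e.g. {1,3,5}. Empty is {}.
Constraint 1 (U + W = Z) on D(U)={2,3,4,5,6} D(W)={2,3,5,6} D(Z)={4,5,6}: U {2,3,4,5,6}->{2,3,4}; W {2,3,5,6}->{2,3}
So after constraint 1: D(Z) = {4,5,6}

Answer: {4,5,6}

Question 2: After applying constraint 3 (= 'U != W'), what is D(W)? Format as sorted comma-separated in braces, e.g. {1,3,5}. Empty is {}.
Constraint 1 (U + W = Z) on D(U)={2,3,4,5,6} D(W)={2,3,5,6} D(Z)={4,5,6}: U {2,3,4,5,6}->{2,3,4}; W {2,3,5,6}->{2,3}
Constraint 2 (U != W) on D(U)={2,3,4} D(W)={2,3}: no change
Constraint 3 (U != W) on D(U)={2,3,4} D(W)={2,3}: no change
So after constraint 3: D(W) = {2,3}

Answer: {2,3}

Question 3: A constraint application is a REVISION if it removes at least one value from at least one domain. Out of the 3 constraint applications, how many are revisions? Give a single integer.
Constraint 1 (U + W = Z) on D(U)={2,3,4,5,6} D(W)={2,3,5,6} D(Z)={4,5,6}: U {2,3,4,5,6}->{2,3,4}; W {2,3,5,6}->{2,3} => REVISION
Constraint 2 (U != W) on D(U)={2,3,4} D(W)={2,3}: no change => not a revision
Constraint 3 (U != W) on D(U)={2,3,4} D(W)={2,3}: no change => not a revision
Total revisions = 1

Answer: 1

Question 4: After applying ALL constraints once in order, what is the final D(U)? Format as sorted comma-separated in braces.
Constraint 1 (U + W = Z) on D(U)={2,3,4,5,6} D(W)={2,3,5,6} D(Z)={4,5,6}: U {2,3,4,5,6}->{2,3,4}; W {2,3,5,6}->{2,3}
Constraint 2 (U != W) on D(U)={2,3,4} D(W)={2,3}: no change
Constraint 3 (U != W) on D(U)={2,3,4} D(W)={2,3}: no change
So after all 3 constraints: D(U) = {2,3,4}

Answer: {2,3,4}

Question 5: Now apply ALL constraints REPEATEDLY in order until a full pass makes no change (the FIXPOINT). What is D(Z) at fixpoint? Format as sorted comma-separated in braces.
Answer: {4,5,6}

Derivation:
pass 0 (initial): D(Z)={4,5,6}
pass 1: U {2,3,4,5,6}->{2,3,4}; W {2,3,5,6}->{2,3}
pass 2: no change
Fixpoint after 2 passes: D(Z) = {4,5,6}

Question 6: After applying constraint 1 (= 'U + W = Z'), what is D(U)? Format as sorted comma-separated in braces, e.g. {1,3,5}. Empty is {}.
Constraint 1 (U + W = Z) on D(U)={2,3,4,5,6} D(W)={2,3,5,6} D(Z)={4,5,6}: U {2,3,4,5,6}->{2,3,4}; W {2,3,5,6}->{2,3}
So after constraint 1: D(U) = {2,3,4}

Answer: {2,3,4}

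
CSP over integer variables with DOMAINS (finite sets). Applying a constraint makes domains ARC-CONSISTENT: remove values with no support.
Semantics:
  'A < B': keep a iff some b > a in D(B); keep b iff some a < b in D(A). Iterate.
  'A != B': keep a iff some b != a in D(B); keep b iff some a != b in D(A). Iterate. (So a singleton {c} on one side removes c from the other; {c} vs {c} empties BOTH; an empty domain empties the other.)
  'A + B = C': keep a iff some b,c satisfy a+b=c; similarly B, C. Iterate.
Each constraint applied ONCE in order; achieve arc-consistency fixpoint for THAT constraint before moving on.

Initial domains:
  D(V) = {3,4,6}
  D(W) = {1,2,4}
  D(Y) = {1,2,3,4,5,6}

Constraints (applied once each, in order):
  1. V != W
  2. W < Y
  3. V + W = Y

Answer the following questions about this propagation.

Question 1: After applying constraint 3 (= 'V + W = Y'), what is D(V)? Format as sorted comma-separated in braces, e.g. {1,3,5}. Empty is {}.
Answer: {3,4}

Derivation:
Constraint 1 (V != W) on D(V)={3,4,6} D(W)={1,2,4}: no change
Constraint 2 (W < Y) on D(W)={1,2,4} D(Y)={1,2,3,4,5,6}: Y {1,2,3,4,5,6}->{2,3,4,5,6}
Constraint 3 (V + W = Y) on D(V)={3,4,6} D(W)={1,2,4} D(Y)={2,3,4,5,6}: V {3,4,6}->{3,4}; W {1,2,4}->{1,2}; Y {2,3,4,5,6}->{4,5,6}
So after constraint 3: D(V) = {3,4}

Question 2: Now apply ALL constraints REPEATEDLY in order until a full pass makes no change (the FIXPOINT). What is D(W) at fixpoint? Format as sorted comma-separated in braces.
Answer: {1,2}

Derivation:
pass 0 (initial): D(W)={1,2,4}
pass 1: V {3,4,6}->{3,4}; W {1,2,4}->{1,2}; Y {1,2,3,4,5,6}->{4,5,6}
pass 2: no change
Fixpoint after 2 passes: D(W) = {1,2}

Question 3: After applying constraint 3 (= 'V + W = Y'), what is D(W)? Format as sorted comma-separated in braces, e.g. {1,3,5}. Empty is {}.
Answer: {1,2}

Derivation:
Constraint 1 (V != W) on D(V)={3,4,6} D(W)={1,2,4}: no change
Constraint 2 (W < Y) on D(W)={1,2,4} D(Y)={1,2,3,4,5,6}: Y {1,2,3,4,5,6}->{2,3,4,5,6}
Constraint 3 (V + W = Y) on D(V)={3,4,6} D(W)={1,2,4} D(Y)={2,3,4,5,6}: V {3,4,6}->{3,4}; W {1,2,4}->{1,2}; Y {2,3,4,5,6}->{4,5,6}
So after constraint 3: D(W) = {1,2}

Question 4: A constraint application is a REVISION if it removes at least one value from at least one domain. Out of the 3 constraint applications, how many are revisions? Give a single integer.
Constraint 1 (V != W) on D(V)={3,4,6} D(W)={1,2,4}: no change => not a revision
Constraint 2 (W < Y) on D(W)={1,2,4} D(Y)={1,2,3,4,5,6}: Y {1,2,3,4,5,6}->{2,3,4,5,6} => REVISION
Constraint 3 (V + W = Y) on D(V)={3,4,6} D(W)={1,2,4} D(Y)={2,3,4,5,6}: V {3,4,6}->{3,4}; W {1,2,4}->{1,2}; Y {2,3,4,5,6}->{4,5,6} => REVISION
Total revisions = 2

Answer: 2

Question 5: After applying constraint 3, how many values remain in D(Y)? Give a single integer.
Answer: 3

Derivation:
Constraint 1 (V != W) on D(V)={3,4,6} D(W)={1,2,4}: no change
Constraint 2 (W < Y) on D(W)={1,2,4} D(Y)={1,2,3,4,5,6}: Y {1,2,3,4,5,6}->{2,3,4,5,6}
Constraint 3 (V + W = Y) on D(V)={3,4,6} D(W)={1,2,4} D(Y)={2,3,4,5,6}: V {3,4,6}->{3,4}; W {1,2,4}->{1,2}; Y {2,3,4,5,6}->{4,5,6}
So after constraint 3: D(Y)={4,5,6}, size = 3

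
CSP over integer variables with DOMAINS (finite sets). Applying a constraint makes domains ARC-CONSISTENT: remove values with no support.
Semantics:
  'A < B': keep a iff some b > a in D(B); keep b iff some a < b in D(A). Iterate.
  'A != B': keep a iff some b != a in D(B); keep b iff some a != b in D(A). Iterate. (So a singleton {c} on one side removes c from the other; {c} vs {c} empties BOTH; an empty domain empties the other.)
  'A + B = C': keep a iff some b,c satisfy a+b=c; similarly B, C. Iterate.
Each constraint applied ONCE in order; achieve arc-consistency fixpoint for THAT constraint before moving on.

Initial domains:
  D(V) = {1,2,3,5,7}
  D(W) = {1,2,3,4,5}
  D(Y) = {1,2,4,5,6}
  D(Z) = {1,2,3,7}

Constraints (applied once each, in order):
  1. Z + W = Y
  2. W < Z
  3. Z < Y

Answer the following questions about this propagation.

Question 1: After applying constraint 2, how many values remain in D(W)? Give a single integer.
Constraint 1 (Z + W = Y) on D(Z)={1,2,3,7} D(W)={1,2,3,4,5} D(Y)={1,2,4,5,6}: Z {1,2,3,7}->{1,2,3}; Y {1,2,4,5,6}->{2,4,5,6}
Constraint 2 (W < Z) on D(W)={1,2,3,4,5} D(Z)={1,2,3}: W {1,2,3,4,5}->{1,2}; Z {1,2,3}->{2,3}
So after constraint 2: D(W)={1,2}, size = 2

Answer: 2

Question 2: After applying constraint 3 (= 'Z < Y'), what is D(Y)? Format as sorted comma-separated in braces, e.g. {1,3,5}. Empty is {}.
Constraint 1 (Z + W = Y) on D(Z)={1,2,3,7} D(W)={1,2,3,4,5} D(Y)={1,2,4,5,6}: Z {1,2,3,7}->{1,2,3}; Y {1,2,4,5,6}->{2,4,5,6}
Constraint 2 (W < Z) on D(W)={1,2,3,4,5} D(Z)={1,2,3}: W {1,2,3,4,5}->{1,2}; Z {1,2,3}->{2,3}
Constraint 3 (Z < Y) on D(Z)={2,3} D(Y)={2,4,5,6}: Y {2,4,5,6}->{4,5,6}
So after constraint 3: D(Y) = {4,5,6}

Answer: {4,5,6}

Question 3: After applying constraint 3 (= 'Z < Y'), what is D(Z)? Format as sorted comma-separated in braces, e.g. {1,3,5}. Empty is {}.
Constraint 1 (Z + W = Y) on D(Z)={1,2,3,7} D(W)={1,2,3,4,5} D(Y)={1,2,4,5,6}: Z {1,2,3,7}->{1,2,3}; Y {1,2,4,5,6}->{2,4,5,6}
Constraint 2 (W < Z) on D(W)={1,2,3,4,5} D(Z)={1,2,3}: W {1,2,3,4,5}->{1,2}; Z {1,2,3}->{2,3}
Constraint 3 (Z < Y) on D(Z)={2,3} D(Y)={2,4,5,6}: Y {2,4,5,6}->{4,5,6}
So after constraint 3: D(Z) = {2,3}

Answer: {2,3}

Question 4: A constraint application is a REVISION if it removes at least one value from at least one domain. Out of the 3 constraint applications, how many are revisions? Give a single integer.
Answer: 3

Derivation:
Constraint 1 (Z + W = Y) on D(Z)={1,2,3,7} D(W)={1,2,3,4,5} D(Y)={1,2,4,5,6}: Z {1,2,3,7}->{1,2,3}; Y {1,2,4,5,6}->{2,4,5,6} => REVISION
Constraint 2 (W < Z) on D(W)={1,2,3,4,5} D(Z)={1,2,3}: W {1,2,3,4,5}->{1,2}; Z {1,2,3}->{2,3} => REVISION
Constraint 3 (Z < Y) on D(Z)={2,3} D(Y)={2,4,5,6}: Y {2,4,5,6}->{4,5,6} => REVISION
Total revisions = 3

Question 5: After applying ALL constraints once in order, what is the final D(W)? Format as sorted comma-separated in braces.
Answer: {1,2}

Derivation:
Constraint 1 (Z + W = Y) on D(Z)={1,2,3,7} D(W)={1,2,3,4,5} D(Y)={1,2,4,5,6}: Z {1,2,3,7}->{1,2,3}; Y {1,2,4,5,6}->{2,4,5,6}
Constraint 2 (W < Z) on D(W)={1,2,3,4,5} D(Z)={1,2,3}: W {1,2,3,4,5}->{1,2}; Z {1,2,3}->{2,3}
Constraint 3 (Z < Y) on D(Z)={2,3} D(Y)={2,4,5,6}: Y {2,4,5,6}->{4,5,6}
So after all 3 constraints: D(W) = {1,2}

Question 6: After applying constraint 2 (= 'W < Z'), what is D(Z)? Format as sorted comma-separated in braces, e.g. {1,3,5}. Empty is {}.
Answer: {2,3}

Derivation:
Constraint 1 (Z + W = Y) on D(Z)={1,2,3,7} D(W)={1,2,3,4,5} D(Y)={1,2,4,5,6}: Z {1,2,3,7}->{1,2,3}; Y {1,2,4,5,6}->{2,4,5,6}
Constraint 2 (W < Z) on D(W)={1,2,3,4,5} D(Z)={1,2,3}: W {1,2,3,4,5}->{1,2}; Z {1,2,3}->{2,3}
So after constraint 2: D(Z) = {2,3}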